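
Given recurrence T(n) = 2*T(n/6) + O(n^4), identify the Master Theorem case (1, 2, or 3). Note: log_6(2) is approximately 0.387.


Master Theorem parameters: a=2, b=6, c=4
log_b(a) = 0.387
Compare b^c with a: 6^4 = 1296 > 2, so c > log_b(a).
Comparing c=4 vs log_b(a)=0.387:
4 > 0.387 => Case 3
Result: T(n) = O(n^4)
Master Theorem case = 3


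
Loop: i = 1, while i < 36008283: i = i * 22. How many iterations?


i multiplies by 22 each step:
i = 1 -> 22 -> 484 -> 10648 -> 234256 -> 5153632 -> 113379904 (stop)
Iterations = ceil(log_22(36008283)) = 6


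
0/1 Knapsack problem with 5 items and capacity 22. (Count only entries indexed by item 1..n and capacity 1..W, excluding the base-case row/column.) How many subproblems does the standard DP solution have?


The DP table is indexed by (item, capacity).
Rows: 5 items
Columns: 22 capacity values (1 to W)
Total subproblems = 5 * 22 = 110


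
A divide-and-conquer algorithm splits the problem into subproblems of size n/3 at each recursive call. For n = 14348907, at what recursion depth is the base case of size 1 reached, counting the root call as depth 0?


At each depth, the problem size is divided by 3:
  Depth 0: problem size = 14348907
  Depth 1: problem size = 4782969
  Depth 2: problem size = 1594323
  Depth 3: problem size = 531441
  Depth 4: problem size = 177147
  Depth 5: problem size = 59049
  Depth 6: problem size = 19683
  Depth 7: problem size = 6561
  Depth 8: problem size = 2187
  Depth 9: problem size = 729
  Depth 10: problem size = 243
  Depth 11: problem size = 81
  Depth 12: problem size = 27
  Depth 13: problem size = 9
  Depth 14: problem size = 3
  Depth 15: problem size = 1 (base case)
The base case is reached at depth log_3(14348907) = 15 (the tree has 16 levels counting depth 0, but the depth asked for is 15).
Recursion depth = 15


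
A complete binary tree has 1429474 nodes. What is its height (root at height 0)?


In a complete binary tree, level k holds nodes 2^k .. 2^(k+1)-1 (1-indexed).
Height = floor(log2(n)) = floor(log2(1429474)) = 20
Check: 2^20 = 1048576 <= 1429474 < 2097152 = 2^21


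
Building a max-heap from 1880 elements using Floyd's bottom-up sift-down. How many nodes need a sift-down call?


In a heap of 1880 elements (0-indexed array):
  Last element index: 1879
  Parent of last element: floor((1879 - 1) / 2) = 939
  Internal nodes: indices 0 to 939
  Count = floor(1880/2) = 940


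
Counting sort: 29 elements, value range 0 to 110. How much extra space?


n = 29 (output array)
k = 111 (count array for 111 distinct values)
Extra space = 29 + 111 = 140


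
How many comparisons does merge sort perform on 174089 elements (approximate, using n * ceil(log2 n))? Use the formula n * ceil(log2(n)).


Recursion depth: ceil(log2(174089)) = 18
Each recursion level merges n = 174089 elements
Total = 174089 * 18 = 3133602


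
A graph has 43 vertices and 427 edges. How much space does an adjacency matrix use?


Adjacency matrix: V x V grid of entries
Space = V^2 = 43^2 = 43 * 43 = 1849


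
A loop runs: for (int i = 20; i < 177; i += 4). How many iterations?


Loop starts at i = 20, increments by 4, stops when i >= 177.
Number of iterations = ceil((177 - 20) / 4)
= ceil(157 / 4)
= 40


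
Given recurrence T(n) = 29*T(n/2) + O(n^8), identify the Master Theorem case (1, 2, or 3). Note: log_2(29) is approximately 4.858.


Master Theorem parameters: a=29, b=2, c=8
log_b(a) = 4.858
Compare b^c with a: 2^8 = 256 > 29, so c > log_b(a).
Comparing c=8 vs log_b(a)=4.858:
8 > 4.858 => Case 3
Result: T(n) = O(n^8)
Master Theorem case = 3


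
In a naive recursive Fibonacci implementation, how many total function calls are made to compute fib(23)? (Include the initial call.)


Let C(m) = total calls to evaluate fib(m). Then C(0)=C(1)=1, and
C(m) = 1 + C(m-1) + C(m-2) for m >= 2.
Build the table (each entry = 1 + previous two):
  C(0) = 1
  C(1) = 1
  C(2) = 1 + 1 + 1 = 3
  C(3) = 1 + 3 + 1 = 5
  C(4) = 1 + 5 + 3 = 9
  C(5) = 1 + 9 + 5 = 15
  C(6) = 1 + 15 + 9 = 25
  C(7) = 1 + 25 + 15 = 41
  C(8) = 1 + 41 + 25 = 67
  C(9) = 1 + 67 + 41 = 109
  C(10) = 1 + 109 + 67 = 177
  C(11) = 1 + 177 + 109 = 287
  C(12) = 1 + 287 + 177 = 465
  C(13) = 1 + 465 + 287 = 753
  C(14) = 1 + 753 + 465 = 1219
  C(15) = 1 + 1219 + 753 = 1973
  C(16) = 1 + 1973 + 1219 = 3193
  C(17) = 1 + 3193 + 1973 = 5167
  C(18) = 1 + 5167 + 3193 = 8361
  C(19) = 1 + 8361 + 5167 = 13529
  C(20) = 1 + 13529 + 8361 = 21891
  C(21) = 1 + 21891 + 13529 = 35421
  C(22) = 1 + 35421 + 21891 = 57313
  C(23) = 1 + 57313 + 35421 = 92735
Total calls for fib(23) = 92735


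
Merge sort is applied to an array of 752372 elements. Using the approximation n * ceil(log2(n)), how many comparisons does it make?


Merge sort divides the array into halves recursively.
Number of levels = ceil(log2(752372)) = 20
At each level, approximately n = 752372 comparisons are needed for merging.
Total comparisons ~ n * ceil(log2(n)) = 752372 * 20 = 15047440


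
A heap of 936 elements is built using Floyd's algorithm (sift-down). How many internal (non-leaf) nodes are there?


Leaf nodes occupy roughly half the array.
Sift-down is called for each internal node, starting from the last one.
Internal nodes = floor(n/2) = floor(936/2) = 468


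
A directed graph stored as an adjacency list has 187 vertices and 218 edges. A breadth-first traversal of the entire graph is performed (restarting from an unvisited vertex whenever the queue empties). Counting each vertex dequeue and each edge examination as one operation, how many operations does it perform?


A full BFS traversal dequeues each vertex once and examines each edge once.
Vertex visits: 187
Edge visits: 218
V + E = 187 + 218 = 405


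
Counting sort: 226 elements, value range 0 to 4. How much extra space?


n = 226 (output array)
k = 5 (count array for 5 distinct values)
Extra space = 226 + 5 = 231


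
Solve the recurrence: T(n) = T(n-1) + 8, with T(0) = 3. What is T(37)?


Unrolling the recurrence:
T(37) = T(36) + 8
       = T(35) + 8 + 8
       = T(34) + 8*3
       ...
       = T(0) + 8*37
       = 3 + 296 = 299


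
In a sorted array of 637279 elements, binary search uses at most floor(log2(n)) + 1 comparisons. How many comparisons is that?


Halving sequence: 637279 -> 318639 -> 159319 -> 79659 -> 39829 -> 19914 -> 9957 -> 4978 -> 2489 -> 1244 -> 622 -> 311 -> 155 -> 77 -> 38 -> 19 -> 9 -> 4 -> 2 -> 1
Number of halvings = 19
Max comparisons = 19 + 1 = 20


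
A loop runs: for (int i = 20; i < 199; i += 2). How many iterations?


Loop starts at i = 20, increments by 2, stops when i >= 199.
Number of iterations = ceil((199 - 20) / 2)
= ceil(179 / 2)
= 90


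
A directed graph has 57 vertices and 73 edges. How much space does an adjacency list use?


Adjacency list: one list head per vertex + one entry per edge
Vertex heads: 57
Edge entries: 73
Total = 57 + 73 = 130


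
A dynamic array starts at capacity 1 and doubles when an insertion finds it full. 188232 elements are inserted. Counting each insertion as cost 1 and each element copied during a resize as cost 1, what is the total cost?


n = 188232
Insertion costs: 188232
Resizes copy 1, 2, 4, ... up to the largest power of 2 that is <= n-1 = 188231, i.e. 131072.
Copy costs = 1 + 2 + 4 + 8 + 16 + 32 + 64 + 128 + 256 + 512 + 1024 + 2048 + 4096 + 8192 + 16384 + 32768 + 65536 + 131072 = 262143
Total = 188232 + 262143 = 450375


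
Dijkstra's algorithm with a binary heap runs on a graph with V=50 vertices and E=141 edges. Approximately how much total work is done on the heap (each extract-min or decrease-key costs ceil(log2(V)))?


Dijkstra with a binary heap: each vertex is extracted once, each edge may relax once.
Each heap operation costs O(log V).
V + E = 50 + 141 = 191
ceil(log2(50)) = 6 (since 2^5 = 32 < 50 <= 64 = 2^6)
Total heap work = (V+E) * ceil(log2(V)) = 191 * 6 = 1146


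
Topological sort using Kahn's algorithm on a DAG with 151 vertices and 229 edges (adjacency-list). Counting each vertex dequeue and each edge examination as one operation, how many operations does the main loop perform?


Kahn's algorithm:
  1. Compute in-degrees: O(V + E)
  2. Process queue: each vertex dequeued once (O(V))
     each edge examined once (O(E))
Total = V + E = 151 + 229 = 380


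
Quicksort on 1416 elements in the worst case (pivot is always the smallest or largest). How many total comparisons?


In the worst case, each partition step picks the worst pivot:
  Partition 1: 1415 comparisons (n-1 elements to compare)
  Partition 2: 1414 comparisons
  Partition 3: 1413 comparisons
  Partition 4: 1412 comparisons
  Partition 5: 1411 comparisons
  ...
  Last partition: 0 comparisons
Total = (n-1) + (n-2) + ... + 1 + 0 = n*(n-1)/2
= 1416*1415/2 = 1001820


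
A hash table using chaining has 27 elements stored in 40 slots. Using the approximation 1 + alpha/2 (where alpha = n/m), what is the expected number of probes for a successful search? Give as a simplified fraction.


Load factor alpha = n/m = 27/40
Expected probes = 1 + alpha/2 = 1 + 27/(2*40)
= 1 + 27/80
= 80/80 + 27/80
= 107/80


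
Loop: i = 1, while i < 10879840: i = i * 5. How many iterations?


i multiplies by 5 each step:
i = 1 -> 5 -> 25 -> 125 -> 625 -> 3125 -> 15625 -> 78125 -> 390625 -> 1953125 -> 9765625 -> 48828125 (stop)
Iterations = ceil(log_5(10879840)) = 11


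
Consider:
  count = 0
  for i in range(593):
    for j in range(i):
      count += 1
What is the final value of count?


For each i, the inner loop runs i times:
  i=0: inner runs 0 times
  i=1: inner runs 1 time
  i=2: inner runs 2 times
  i=3: inner runs 3 times
  i=4: inner runs 4 times
  i=5: inner runs 5 times
  i=6: inner runs 6 times
  i=7: inner runs 7 times
  ...
Total = 0 + 1 + 2 + ... + 592 = 593*(593-1)/2 = 175528


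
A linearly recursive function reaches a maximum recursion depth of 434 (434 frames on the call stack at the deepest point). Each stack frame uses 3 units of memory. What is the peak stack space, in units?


Maximum recursion depth = 434 frames
Memory per frame = 3 units
Total stack space = depth * frame_size
= 434 * 3 = 1302


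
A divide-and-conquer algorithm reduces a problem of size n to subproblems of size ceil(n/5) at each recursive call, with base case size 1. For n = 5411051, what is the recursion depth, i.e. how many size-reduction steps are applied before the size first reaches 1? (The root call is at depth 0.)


Each step divides the size by 5 (rounding up); after k steps the size is ceil(n/5^k), which equals 1 exactly when 5^k >= n.
So the depth is the smallest k with 5^k >= 5411051, i.e. ceil(log_5(5411051)).
5^9 = 1953125 < 5411051 <= 9765625 = 5^10
Recursion depth = 10


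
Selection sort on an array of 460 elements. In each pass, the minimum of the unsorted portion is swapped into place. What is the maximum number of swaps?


Selection sort performs one swap per pass:
  Pass 1: find min in positions 0 to 459, swap with position 0
  Pass 2: find min in positions 1 to 459, swap with position 1
  Pass 3: find min in positions 2 to 459, swap with position 2
  Pass 4: find min in positions 3 to 459, swap with position 3
  Pass 5: find min in positions 4 to 459, swap with position 4
  ... (454 more passes)
Total passes (and swaps) = n - 1 = 460 - 1 = 459


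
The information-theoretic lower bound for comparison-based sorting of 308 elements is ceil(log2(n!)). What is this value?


A binary decision tree of height h has at most 2^h leaves and needs at least n! of them, so h >= ceil(log2(n!)).
308! is far too large to multiply out, so use Stirling's series:
  ln(n!) ~ n ln n - n + (1/2) ln(2 pi n) + 1/(12n)  (error below 1/(360 n^3), negligible here)
  ln(308) = 5.7300998
  n ln n = 308 * 5.7300998 = 1764.8707
  (1/2) ln(2 pi * 308) = (1/2) ln(1935.2211) = 3.7840
  1/(12*308) = 0.0003
  ln(308!) ~ 1764.8707 - 308 + 3.7840 + 0.0003 = 1460.6550
Convert to base 2: log2(308!) = 1460.6550 / ln 2 = 1460.6550 / 0.69314718 = 2107.2797
ceil(2107.2797) = 2108


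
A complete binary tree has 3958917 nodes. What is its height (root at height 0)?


In a complete binary tree, level k holds nodes 2^k .. 2^(k+1)-1 (1-indexed).
Height = floor(log2(n)) = floor(log2(3958917)) = 21
Check: 2^21 = 2097152 <= 3958917 < 4194304 = 2^22


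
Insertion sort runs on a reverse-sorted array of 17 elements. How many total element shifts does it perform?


Sum of shifts = 1 + 2 + 3 + ... + 16
= 17 * 16 / 2
= 272 / 2
= 136


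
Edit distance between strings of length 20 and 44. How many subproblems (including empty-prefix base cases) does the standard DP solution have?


The table includes base cases (empty prefixes).
Rows: (m+1) = 21
Columns: (n+1) = 45
Total = 21 * 45 = 945


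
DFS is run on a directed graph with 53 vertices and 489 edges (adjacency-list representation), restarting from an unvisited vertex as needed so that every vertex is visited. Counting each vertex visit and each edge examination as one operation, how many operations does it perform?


A full DFS traversal processes each vertex exactly once (push/pop on stack).
Each directed edge is examined once.
V = 53, E = 489
V + E = 542


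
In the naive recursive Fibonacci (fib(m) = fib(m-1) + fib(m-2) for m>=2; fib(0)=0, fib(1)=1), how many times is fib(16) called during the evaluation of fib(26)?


Let N(m) = number of times fib(m) is called while evaluating fib(26).
N(26) = 1 (the initial call).
N(25) = 1 (only fib(26) calls it).
For 1 <= m <= 24: fib(m) is called by fib(m+1) and fib(m+2), so
  N(m) = N(m+1) + N(m+2).
fib(0) is called only by fib(2), so N(0) = N(2).
Walk down from m=26:
  N(26)=1, N(25)=1, N(24)=2, N(23)=3, N(22)=5, N(21)=8, N(20)=13, N(19)=21, N(18)=34, N(17)=55, N(16)=89
N(16) = 89


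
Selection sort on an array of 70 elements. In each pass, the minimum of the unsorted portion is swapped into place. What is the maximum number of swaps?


Selection sort performs one swap per pass:
  Pass 1: find min in positions 0 to 69, swap with position 0
  Pass 2: find min in positions 1 to 69, swap with position 1
  Pass 3: find min in positions 2 to 69, swap with position 2
  Pass 4: find min in positions 3 to 69, swap with position 3
  Pass 5: find min in positions 4 to 69, swap with position 4
  ... (64 more passes)
Total passes (and swaps) = n - 1 = 70 - 1 = 69


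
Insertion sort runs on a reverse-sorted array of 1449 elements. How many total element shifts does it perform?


Sum of shifts = 1 + 2 + 3 + ... + 1448
= 1449 * 1448 / 2
= 2098152 / 2
= 1049076


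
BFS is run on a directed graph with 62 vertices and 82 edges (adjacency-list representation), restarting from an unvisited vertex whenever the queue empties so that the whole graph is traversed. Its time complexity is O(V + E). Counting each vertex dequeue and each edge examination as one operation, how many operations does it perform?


A full BFS traversal dequeues each vertex exactly once and examines each directed edge exactly once.
V = 62 (vertex processing cost)
E = 82 (edge examination cost)
Total operations proportional to V + E = 62 + 82 = 144


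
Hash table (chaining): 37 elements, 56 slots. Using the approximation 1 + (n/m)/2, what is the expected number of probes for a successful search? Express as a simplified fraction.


Computing expected probes:
alpha = 37/56
= 1 + alpha/2
= 1 + 37/(2*56)
= (2*56 + 37) / (2*56)
= 149/112


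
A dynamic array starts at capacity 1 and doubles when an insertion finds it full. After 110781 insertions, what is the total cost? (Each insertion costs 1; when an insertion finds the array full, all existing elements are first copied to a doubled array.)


Insertion cost: 110781 (one per element)
Resizes occur just before inserting elements 2, 3, 5, 9, ...
Elements copied at each resize: 1 + 2 + 4 + 8 + 16 + 32 + 64 + 128 + 256 + 512 + 1024 + 2048 + 4096 + 8192 + 16384 + 32768 + 65536
Sum of copies = 131071 (geometric series: 2^k - 1)
Total = 110781 + 131071 = 241852


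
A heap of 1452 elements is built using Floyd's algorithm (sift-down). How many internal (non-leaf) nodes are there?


Leaf nodes occupy roughly half the array.
Sift-down is called for each internal node, starting from the last one.
Internal nodes = floor(n/2) = floor(1452/2) = 726


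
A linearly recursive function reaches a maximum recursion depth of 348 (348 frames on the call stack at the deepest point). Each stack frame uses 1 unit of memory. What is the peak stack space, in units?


Maximum recursion depth = 348 frames
Memory per frame = 1 unit
Total stack space = depth * frame_size
= 348 * 1 = 348


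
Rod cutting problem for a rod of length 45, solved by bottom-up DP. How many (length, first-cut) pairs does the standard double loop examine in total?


For each subproblem length i = 1..45, the inner loop considers i possible first cuts.
Total = 1 + 2 + ... + 45
= 45*(45+1)/2
= 45*46/2 = 1035


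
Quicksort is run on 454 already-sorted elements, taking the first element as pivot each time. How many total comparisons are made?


Sum of comparisons per partition:
453 + 452 + ... + 1 + 0
= 454 * (454 - 1) / 2
= 454 * 453 / 2
= 102831


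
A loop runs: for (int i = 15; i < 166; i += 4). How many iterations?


Loop starts at i = 15, increments by 4, stops when i >= 166.
Number of iterations = ceil((166 - 15) / 4)
= ceil(151 / 4)
= 38


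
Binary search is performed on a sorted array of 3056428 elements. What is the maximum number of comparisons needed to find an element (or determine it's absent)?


Binary search halves the search space each comparison:
  Step 1: search space = 3056428 -> 1528214
  Step 2: search space = 1528214 -> 764107
  Step 3: search space = 764107 -> 382053
  Step 4: search space = 382053 -> 191026
  Step 5: search space = 191026 -> 95513
  Step 6: search space = 95513 -> 47756
  Step 7: search space = 47756 -> 23878
  Step 8: search space = 23878 -> 11939
  Step 9: search space = 11939 -> 5969
  Step 10: search space = 5969 -> 2984
  Step 11: search space = 2984 -> 1492
  Step 12: search space = 1492 -> 746
  Step 13: search space = 746 -> 373
  Step 14: search space = 373 -> 186
  Step 15: search space = 186 -> 93
  Step 16: search space = 93 -> 46
  Step 17: search space = 46 -> 23
  Step 18: search space = 23 -> 11
  Step 19: search space = 11 -> 5
  Step 20: search space = 5 -> 2
  Step 21: search space = 2 -> 1
  Step 22: search space = 1 (final check)
Maximum comparisons = floor(log2(3056428)) + 1 = 21 + 1 = 22


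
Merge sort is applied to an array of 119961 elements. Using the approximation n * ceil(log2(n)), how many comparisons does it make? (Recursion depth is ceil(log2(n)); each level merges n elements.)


Merge sort divides the array into halves recursively.
Number of levels = ceil(log2(119961)) = 17
At each level, approximately n = 119961 comparisons are needed for merging.
Total comparisons ~ n * ceil(log2(n)) = 119961 * 17 = 2039337


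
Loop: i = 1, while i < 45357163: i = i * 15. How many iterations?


i multiplies by 15 each step:
i = 1 -> 15 -> 225 -> 3375 -> 50625 -> 759375 -> 11390625 -> 170859375 (stop)
Iterations = ceil(log_15(45357163)) = 7


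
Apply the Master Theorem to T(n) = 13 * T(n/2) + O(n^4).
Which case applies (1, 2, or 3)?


The Master Theorem: T(n) = a*T(n/b) + O(n^c)
  a = 13, b = 2, c = 4
log_b(a) = log_2(13) ~ 3.7
Compare b^c with a: 2^4 = 16 > 13, so c > log_b(a).
Since c > log_b(a), Case 3 applies.
T(n) = O(n^4)
Master Theorem case = 3


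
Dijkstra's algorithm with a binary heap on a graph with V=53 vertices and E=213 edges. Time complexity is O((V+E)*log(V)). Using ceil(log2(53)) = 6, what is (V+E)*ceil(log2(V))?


Dijkstra with a binary heap: each vertex is extracted once, each edge may relax once.
Each heap operation costs O(log V).
V + E = 53 + 213 = 266
ceil(log2(53)) = 6 (since 2^5 = 32 < 53 <= 64 = 2^6)
Total heap work = (V+E) * ceil(log2(V)) = 266 * 6 = 1596


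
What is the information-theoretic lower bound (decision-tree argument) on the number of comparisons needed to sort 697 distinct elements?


A binary decision tree of height h has at most 2^h leaves and needs at least n! of them, so h >= ceil(log2(n!)).
697! is far too large to multiply out, so use Stirling's series:
  ln(n!) ~ n ln n - n + (1/2) ln(2 pi n) + 1/(12n)  (error below 1/(360 n^3), negligible here)
  ln(697) = 6.5467854
  n ln n = 697 * 6.5467854 = 4563.1094
  (1/2) ln(2 pi * 697) = (1/2) ln(4379.3802) = 4.1923
  1/(12*697) = 0.0001
  ln(697!) ~ 4563.1094 - 697 + 4.1923 + 0.0001 = 3870.3018
Convert to base 2: log2(697!) = 3870.3018 / ln 2 = 3870.3018 / 0.69314718 = 5583.6652
ceil(5583.6652) = 5584


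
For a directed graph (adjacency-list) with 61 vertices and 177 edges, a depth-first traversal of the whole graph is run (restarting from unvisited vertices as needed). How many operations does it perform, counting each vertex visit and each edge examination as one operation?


A full DFS traversal visits each vertex once and examines each edge once.
V = 61
E = 177
Sum = 61 + 177 = 238


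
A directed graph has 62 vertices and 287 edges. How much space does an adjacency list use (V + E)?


Adjacency list: one list head per vertex + one entry per edge
Vertex heads: 62
Edge entries: 287
Total = 62 + 287 = 349


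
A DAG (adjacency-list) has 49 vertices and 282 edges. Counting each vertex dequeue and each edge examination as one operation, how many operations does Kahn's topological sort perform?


V = 49 (vertex processing)
E = 282 (edge processing)
V + E = 49 + 282 = 331


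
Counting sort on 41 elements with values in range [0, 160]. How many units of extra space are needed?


Output array size: 41 (to store sorted result)
Count array size: 161 (one slot per possible value, range 0 to 160)
Total extra space = 41 + 161 = 202


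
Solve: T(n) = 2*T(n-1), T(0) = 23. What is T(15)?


Unrolling:
T(15) = 2*T(14) = 2^2*T(13) = ... = 2^15*T(0)
= 2^15 * 23
= 32768 * 23 = 753664


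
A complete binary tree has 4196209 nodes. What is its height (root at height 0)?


In a complete binary tree, level k holds nodes 2^k .. 2^(k+1)-1 (1-indexed).
Height = floor(log2(n)) = floor(log2(4196209)) = 22
Check: 2^22 = 4194304 <= 4196209 < 8388608 = 2^23


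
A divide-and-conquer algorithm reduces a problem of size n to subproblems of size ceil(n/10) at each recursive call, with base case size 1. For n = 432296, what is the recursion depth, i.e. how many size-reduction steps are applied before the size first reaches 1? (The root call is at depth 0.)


Each step divides the size by 10 (rounding up); after k steps the size is ceil(n/10^k), which equals 1 exactly when 10^k >= n.
So the depth is the smallest k with 10^k >= 432296, i.e. ceil(log_10(432296)).
10^5 = 100000 < 432296 <= 1000000 = 10^6
Recursion depth = 6


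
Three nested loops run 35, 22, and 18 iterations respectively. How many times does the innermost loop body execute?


Loop 1 (outermost): 35 iterations
Loop 2 (middle): 22 iterations per outer
Loop 3 (innermost): 18 iterations per middle
Total = 35 * 22 * 18 = 13860


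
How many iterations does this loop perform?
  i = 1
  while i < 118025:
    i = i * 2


The loop variable doubles each iteration:
i = 1 -> 2 -> 4 -> 8 -> 16 -> 32 -> 64 -> 128 -> 256 -> 512 -> 1024 -> 2048 -> 4096 -> 8192 -> 16384 -> 32768 -> 65536 -> 131072 (stop, 131072 >= 118025)
Number of doublings = ceil(log2(118025)) = 17


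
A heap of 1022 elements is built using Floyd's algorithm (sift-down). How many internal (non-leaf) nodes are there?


Leaf nodes occupy roughly half the array.
Sift-down is called for each internal node, starting from the last one.
Internal nodes = floor(n/2) = floor(1022/2) = 511


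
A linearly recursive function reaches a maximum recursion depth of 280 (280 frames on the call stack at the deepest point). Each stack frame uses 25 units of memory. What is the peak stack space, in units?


Maximum recursion depth = 280 frames
Memory per frame = 25 units
Total stack space = depth * frame_size
= 280 * 25 = 7000


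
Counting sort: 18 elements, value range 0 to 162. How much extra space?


n = 18 (output array)
k = 163 (count array for 163 distinct values)
Extra space = 18 + 163 = 181


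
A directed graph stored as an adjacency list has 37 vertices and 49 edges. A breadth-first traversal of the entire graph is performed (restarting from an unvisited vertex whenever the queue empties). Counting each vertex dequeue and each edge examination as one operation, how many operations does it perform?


A full BFS traversal dequeues each vertex once and examines each edge once.
Vertex visits: 37
Edge visits: 49
V + E = 37 + 49 = 86


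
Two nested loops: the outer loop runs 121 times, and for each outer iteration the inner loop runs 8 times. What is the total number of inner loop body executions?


Outer loop: 121 iterations
Inner loop: 8 iterations per outer iteration
Total = 121 * 8 = 968


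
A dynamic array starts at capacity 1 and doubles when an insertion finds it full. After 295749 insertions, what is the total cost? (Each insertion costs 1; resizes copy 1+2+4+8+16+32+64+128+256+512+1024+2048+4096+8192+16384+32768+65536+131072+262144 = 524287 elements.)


Insertion cost: 295749 (one per element)
Resizes occur just before inserting elements 2, 3, 5, 9, ...
Elements copied at each resize: 1 + 2 + 4 + 8 + 16 + 32 + 64 + 128 + 256 + 512 + 1024 + 2048 + 4096 + 8192 + 16384 + 32768 + 65536 + 131072 + 262144
Sum of copies = 524287 (geometric series: 2^k - 1)
Total = 295749 + 524287 = 820036


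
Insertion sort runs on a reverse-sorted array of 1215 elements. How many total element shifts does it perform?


Sum of shifts = 1 + 2 + 3 + ... + 1214
= 1215 * 1214 / 2
= 1475010 / 2
= 737505


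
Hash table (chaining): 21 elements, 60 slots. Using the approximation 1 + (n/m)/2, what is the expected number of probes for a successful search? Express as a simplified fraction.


Computing expected probes:
alpha = 21/60
= 1 + alpha/2
= 1 + 21/(2*60)
= (2*60 + 21) / (2*60)
= 141/120 = 47/40


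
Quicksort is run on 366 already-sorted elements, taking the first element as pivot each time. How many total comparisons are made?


Sum of comparisons per partition:
365 + 364 + ... + 1 + 0
= 366 * (366 - 1) / 2
= 366 * 365 / 2
= 66795


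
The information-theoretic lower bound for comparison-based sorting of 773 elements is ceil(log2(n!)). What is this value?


A binary decision tree of height h has at most 2^h leaves and needs at least n! of them, so h >= ceil(log2(n!)).
773! is far too large to multiply out, so use Stirling's series:
  ln(n!) ~ n ln n - n + (1/2) ln(2 pi n) + 1/(12n)  (error below 1/(360 n^3), negligible here)
  ln(773) = 6.6502790
  n ln n = 773 * 6.6502790 = 5140.6657
  (1/2) ln(2 pi * 773) = (1/2) ln(4856.9022) = 4.2441
  1/(12*773) = 0.0001
  ln(773!) ~ 5140.6657 - 773 + 4.2441 + 0.0001 = 4371.9099
Convert to base 2: log2(773!) = 4371.9099 / ln 2 = 4371.9099 / 0.69314718 = 6307.3327
ceil(6307.3327) = 6308


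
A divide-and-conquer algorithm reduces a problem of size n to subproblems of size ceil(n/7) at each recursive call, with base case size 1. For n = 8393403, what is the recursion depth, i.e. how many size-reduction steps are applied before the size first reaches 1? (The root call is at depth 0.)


Each step divides the size by 7 (rounding up); after k steps the size is ceil(n/7^k), which equals 1 exactly when 7^k >= n.
So the depth is the smallest k with 7^k >= 8393403, i.e. ceil(log_7(8393403)).
7^8 = 5764801 < 8393403 <= 40353607 = 7^9
Recursion depth = 9


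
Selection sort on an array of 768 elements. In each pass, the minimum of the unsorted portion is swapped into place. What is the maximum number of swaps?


Selection sort performs one swap per pass:
  Pass 1: find min in positions 0 to 767, swap with position 0
  Pass 2: find min in positions 1 to 767, swap with position 1
  Pass 3: find min in positions 2 to 767, swap with position 2
  Pass 4: find min in positions 3 to 767, swap with position 3
  Pass 5: find min in positions 4 to 767, swap with position 4
  ... (762 more passes)
Total passes (and swaps) = n - 1 = 768 - 1 = 767


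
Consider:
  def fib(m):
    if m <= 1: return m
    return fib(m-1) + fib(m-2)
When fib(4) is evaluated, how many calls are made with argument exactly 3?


Let N(m) = number of times fib(m) is called while evaluating fib(4).
N(4) = 1 (the initial call).
N(3) = 1 (only fib(4) calls it).
For 1 <= m <= 2: fib(m) is called by fib(m+1) and fib(m+2), so
  N(m) = N(m+1) + N(m+2).
fib(0) is called only by fib(2), so N(0) = N(2).
Walk down from m=4:
  N(4)=1, N(3)=1
N(3) = 1


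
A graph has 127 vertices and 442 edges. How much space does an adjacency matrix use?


Adjacency matrix: V x V grid of entries
Space = V^2 = 127^2 = 127 * 127 = 16129


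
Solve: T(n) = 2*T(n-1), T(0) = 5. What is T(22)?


Unrolling:
T(22) = 2*T(21) = 2^2*T(20) = ... = 2^22*T(0)
= 2^22 * 5
= 4194304 * 5 = 20971520


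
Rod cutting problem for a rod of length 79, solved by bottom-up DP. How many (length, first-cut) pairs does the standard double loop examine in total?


For each subproblem length i = 1..79, the inner loop considers i possible first cuts.
Total = 1 + 2 + ... + 79
= 79*(79+1)/2
= 79*80/2 = 3160


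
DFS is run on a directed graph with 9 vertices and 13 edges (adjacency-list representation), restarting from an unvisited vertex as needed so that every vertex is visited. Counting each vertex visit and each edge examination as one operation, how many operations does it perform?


A full DFS traversal processes each vertex exactly once (push/pop on stack).
Each directed edge is examined once.
V = 9, E = 13
V + E = 22


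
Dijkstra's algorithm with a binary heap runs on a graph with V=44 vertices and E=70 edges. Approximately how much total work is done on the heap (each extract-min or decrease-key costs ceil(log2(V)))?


Dijkstra with a binary heap: each vertex is extracted once, each edge may relax once.
Each heap operation costs O(log V).
V + E = 44 + 70 = 114
ceil(log2(44)) = 6 (since 2^5 = 32 < 44 <= 64 = 2^6)
Total heap work = (V+E) * ceil(log2(V)) = 114 * 6 = 684


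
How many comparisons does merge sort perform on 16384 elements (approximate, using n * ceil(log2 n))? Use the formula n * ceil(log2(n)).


Recursion depth: ceil(log2(16384)) = 14
Each recursion level merges n = 16384 elements
Total = 16384 * 14 = 229376


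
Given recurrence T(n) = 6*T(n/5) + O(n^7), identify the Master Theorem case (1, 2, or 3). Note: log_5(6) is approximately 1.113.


Master Theorem parameters: a=6, b=5, c=7
log_b(a) = 1.113
Compare b^c with a: 5^7 = 78125 > 6, so c > log_b(a).
Comparing c=7 vs log_b(a)=1.113:
7 > 1.113 => Case 3
Result: T(n) = O(n^7)
Master Theorem case = 3


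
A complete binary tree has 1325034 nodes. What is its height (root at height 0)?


In a complete binary tree, level k holds nodes 2^k .. 2^(k+1)-1 (1-indexed).
Height = floor(log2(n)) = floor(log2(1325034)) = 20
Check: 2^20 = 1048576 <= 1325034 < 2097152 = 2^21


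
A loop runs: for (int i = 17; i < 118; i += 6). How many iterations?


Loop starts at i = 17, increments by 6, stops when i >= 118.
Number of iterations = ceil((118 - 17) / 6)
= ceil(101 / 6)
= 17


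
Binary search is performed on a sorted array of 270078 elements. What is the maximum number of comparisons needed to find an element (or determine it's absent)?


Binary search halves the search space each comparison:
  Step 1: search space = 270078 -> 135039
  Step 2: search space = 135039 -> 67519
  Step 3: search space = 67519 -> 33759
  Step 4: search space = 33759 -> 16879
  Step 5: search space = 16879 -> 8439
  Step 6: search space = 8439 -> 4219
  Step 7: search space = 4219 -> 2109
  Step 8: search space = 2109 -> 1054
  Step 9: search space = 1054 -> 527
  Step 10: search space = 527 -> 263
  Step 11: search space = 263 -> 131
  Step 12: search space = 131 -> 65
  Step 13: search space = 65 -> 32
  Step 14: search space = 32 -> 16
  Step 15: search space = 16 -> 8
  Step 16: search space = 8 -> 4
  Step 17: search space = 4 -> 2
  Step 18: search space = 2 -> 1
  Step 19: search space = 1 (final check)
Maximum comparisons = floor(log2(270078)) + 1 = 18 + 1 = 19


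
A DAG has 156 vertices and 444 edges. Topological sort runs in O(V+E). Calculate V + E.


V = 156 (vertex processing)
E = 444 (edge processing)
V + E = 156 + 444 = 600


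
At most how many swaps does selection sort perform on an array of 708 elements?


Each of the 707 passes places one element in its final position.
Pass 1: swap minimum into position 0
Pass 2: swap minimum of remaining into position 1
...
Pass 707: last two elements, one swap
Maximum swaps = 708 - 1 = 707


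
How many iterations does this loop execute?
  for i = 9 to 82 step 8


The loop variable i takes values starting at 9 and increments by 8 each iteration.
Sequence: i = 9, 17, 25, 33, 41, 49, 57, 65, 73, ...
The upper bound 82 is inclusive, so the count is floor((last - first) / step) + 1:
floor((82 - 9) / 8) + 1 = floor(73/8) + 1 = 9 + 1 = 10


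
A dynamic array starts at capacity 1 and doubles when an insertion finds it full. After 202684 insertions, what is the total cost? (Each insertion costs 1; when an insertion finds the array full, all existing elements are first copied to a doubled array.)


Insertion cost: 202684 (one per element)
Resizes occur just before inserting elements 2, 3, 5, 9, ...
Elements copied at each resize: 1 + 2 + 4 + 8 + 16 + 32 + 64 + 128 + 256 + 512 + 1024 + 2048 + 4096 + 8192 + 16384 + 32768 + 65536 + 131072
Sum of copies = 262143 (geometric series: 2^k - 1)
Total = 202684 + 262143 = 464827


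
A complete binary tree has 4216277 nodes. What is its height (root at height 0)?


In a complete binary tree, level k holds nodes 2^k .. 2^(k+1)-1 (1-indexed).
Height = floor(log2(n)) = floor(log2(4216277)) = 22
Check: 2^22 = 4194304 <= 4216277 < 8388608 = 2^23


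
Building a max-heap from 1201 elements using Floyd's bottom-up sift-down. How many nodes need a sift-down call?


In a heap of 1201 elements (0-indexed array):
  Last element index: 1200
  Parent of last element: floor((1200 - 1) / 2) = 599
  Internal nodes: indices 0 to 599
  Count = floor(1201/2) = 600


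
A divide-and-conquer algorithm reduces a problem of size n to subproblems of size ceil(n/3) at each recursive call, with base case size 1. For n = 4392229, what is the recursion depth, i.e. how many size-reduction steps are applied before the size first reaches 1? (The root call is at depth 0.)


Each step divides the size by 3 (rounding up); after k steps the size is ceil(n/3^k), which equals 1 exactly when 3^k >= n.
So the depth is the smallest k with 3^k >= 4392229, i.e. ceil(log_3(4392229)).
3^13 = 1594323 < 4392229 <= 4782969 = 3^14
Recursion depth = 14


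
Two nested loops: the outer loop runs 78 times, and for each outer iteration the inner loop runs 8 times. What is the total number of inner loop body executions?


Outer loop: 78 iterations
Inner loop: 8 iterations per outer iteration
Total = 78 * 8 = 624


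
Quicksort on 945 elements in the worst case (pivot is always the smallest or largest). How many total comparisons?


In the worst case, each partition step picks the worst pivot:
  Partition 1: 944 comparisons (n-1 elements to compare)
  Partition 2: 943 comparisons
  Partition 3: 942 comparisons
  Partition 4: 941 comparisons
  Partition 5: 940 comparisons
  ...
  Last partition: 0 comparisons
Total = (n-1) + (n-2) + ... + 1 + 0 = n*(n-1)/2
= 945*944/2 = 446040


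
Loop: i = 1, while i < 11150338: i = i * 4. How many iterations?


i multiplies by 4 each step:
i = 1 -> 4 -> 16 -> 64 -> 256 -> 1024 -> 4096 -> 16384 -> 65536 -> 262144 -> 1048576 -> 4194304 -> 16777216 (stop)
Iterations = ceil(log_4(11150338)) = 12


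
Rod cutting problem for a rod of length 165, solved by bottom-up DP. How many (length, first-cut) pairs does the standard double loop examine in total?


For each subproblem length i = 1..165, the inner loop considers i possible first cuts.
Total = 1 + 2 + ... + 165
= 165*(165+1)/2
= 165*166/2 = 13695


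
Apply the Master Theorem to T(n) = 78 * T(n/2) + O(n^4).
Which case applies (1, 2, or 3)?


The Master Theorem: T(n) = a*T(n/b) + O(n^c)
  a = 78, b = 2, c = 4
log_b(a) = log_2(78) ~ 6.285
Compare b^c with a: 2^4 = 16 < 78, so c < log_b(a).
Since c < log_b(a), Case 1 applies.
T(n) = O(n^(log_2 78)) ~ O(n^6.285)
Master Theorem case = 1


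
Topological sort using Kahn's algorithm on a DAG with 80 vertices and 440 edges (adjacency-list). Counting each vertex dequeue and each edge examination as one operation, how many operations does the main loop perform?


Kahn's algorithm:
  1. Compute in-degrees: O(V + E)
  2. Process queue: each vertex dequeued once (O(V))
     each edge examined once (O(E))
Total = V + E = 80 + 440 = 520


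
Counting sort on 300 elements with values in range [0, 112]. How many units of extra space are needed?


Output array size: 300 (to store sorted result)
Count array size: 113 (one slot per possible value, range 0 to 112)
Total extra space = 300 + 113 = 413


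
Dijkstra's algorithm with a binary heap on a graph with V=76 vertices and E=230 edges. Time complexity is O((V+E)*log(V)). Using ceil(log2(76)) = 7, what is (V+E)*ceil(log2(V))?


Dijkstra with a binary heap: each vertex is extracted once, each edge may relax once.
Each heap operation costs O(log V).
V + E = 76 + 230 = 306
ceil(log2(76)) = 7 (since 2^6 = 64 < 76 <= 128 = 2^7)
Total heap work = (V+E) * ceil(log2(V)) = 306 * 7 = 2142


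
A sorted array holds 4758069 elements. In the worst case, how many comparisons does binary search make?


Halving sequence: 4758069 -> 2379034 -> 1189517 -> 594758 -> 297379 -> 148689 -> 74344 -> 37172 -> 18586 -> 9293 -> 4646 -> 2323 -> 1161 -> 580 -> 290 -> 145 -> 72 -> 36 -> 18 -> 9 -> 4 -> 2 -> 1
Number of halvings = 22
Max comparisons = 22 + 1 = 23


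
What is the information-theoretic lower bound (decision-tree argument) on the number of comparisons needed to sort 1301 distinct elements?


A binary decision tree of height h has at most 2^h leaves and needs at least n! of them, so h >= ceil(log2(n!)).
1301! is far too large to multiply out, so use Stirling's series:
  ln(n!) ~ n ln n - n + (1/2) ln(2 pi n) + 1/(12n)  (error below 1/(360 n^3), negligible here)
  ln(1301) = 7.1708885
  n ln n = 1301 * 7.1708885 = 9329.3259
  (1/2) ln(2 pi * 1301) = (1/2) ln(8174.4241) = 4.5044
  1/(12*1301) = 0.0001
  ln(1301!) ~ 9329.3259 - 1301 + 4.5044 + 0.0001 = 8032.8304
Convert to base 2: log2(1301!) = 8032.8304 / ln 2 = 8032.8304 / 0.69314718 = 11588.9246
ceil(11588.9246) = 11589


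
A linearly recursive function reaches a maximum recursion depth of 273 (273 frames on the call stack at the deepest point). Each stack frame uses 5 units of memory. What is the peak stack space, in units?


Maximum recursion depth = 273 frames
Memory per frame = 5 units
Total stack space = depth * frame_size
= 273 * 5 = 1365


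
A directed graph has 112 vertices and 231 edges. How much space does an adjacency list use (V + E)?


Adjacency list: one list head per vertex + one entry per edge
Vertex heads: 112
Edge entries: 231
Total = 112 + 231 = 343


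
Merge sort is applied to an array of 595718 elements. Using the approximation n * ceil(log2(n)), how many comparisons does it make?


Merge sort divides the array into halves recursively.
Number of levels = ceil(log2(595718)) = 20
At each level, approximately n = 595718 comparisons are needed for merging.
Total comparisons ~ n * ceil(log2(n)) = 595718 * 20 = 11914360


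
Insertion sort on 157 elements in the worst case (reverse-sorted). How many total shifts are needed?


In the worst case (reverse-sorted), each element shifts past all previous:
  Element 1: 1 shifts
  Element 2: 2 shifts
  Element 3: 3 shifts
  Element 4: 4 shifts
  Element 5: 5 shifts
  ...
  Element 156: 156 shifts
Total = 1 + 2 + ... + 156
= 157*(157-1)/2 = 12246
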